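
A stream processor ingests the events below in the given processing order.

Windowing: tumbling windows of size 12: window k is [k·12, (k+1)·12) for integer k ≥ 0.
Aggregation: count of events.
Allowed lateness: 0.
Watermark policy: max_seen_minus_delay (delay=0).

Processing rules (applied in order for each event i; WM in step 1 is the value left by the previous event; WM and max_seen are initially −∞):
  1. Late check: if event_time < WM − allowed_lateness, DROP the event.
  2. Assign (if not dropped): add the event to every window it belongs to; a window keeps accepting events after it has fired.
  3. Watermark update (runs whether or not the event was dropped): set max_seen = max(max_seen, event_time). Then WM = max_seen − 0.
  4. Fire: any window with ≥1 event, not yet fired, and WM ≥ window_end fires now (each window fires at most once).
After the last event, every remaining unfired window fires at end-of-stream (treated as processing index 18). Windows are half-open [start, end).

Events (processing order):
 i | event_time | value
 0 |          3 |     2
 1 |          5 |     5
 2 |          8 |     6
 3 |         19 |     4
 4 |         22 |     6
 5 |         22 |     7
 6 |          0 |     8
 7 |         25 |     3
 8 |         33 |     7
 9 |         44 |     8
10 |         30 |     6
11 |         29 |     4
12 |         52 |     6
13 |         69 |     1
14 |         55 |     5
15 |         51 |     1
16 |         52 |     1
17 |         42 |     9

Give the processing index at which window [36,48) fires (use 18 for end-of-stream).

12

i=0 t=3 v=2: → [0,12); WM=3
i=1 t=5 v=5: → [0,12); WM=5
i=2 t=8 v=6: → [0,12); WM=8
i=3 t=19 v=4: → [12,24); WM=19; [0,12) fires=3
i=4 t=22 v=6: → [12,24); WM=22
i=5 t=22 v=7: → [12,24); WM=22
i=6 t=0 v=8: DROP (t<22-0); WM=22
i=7 t=25 v=3: → [24,36); WM=25; [12,24) fires=3
i=8 t=33 v=7: → [24,36); WM=33
i=9 t=44 v=8: → [36,48); WM=44; [24,36) fires=2
i=10 t=30 v=6: DROP (t<44-0); WM=44
i=11 t=29 v=4: DROP (t<44-0); WM=44
i=12 t=52 v=6: → [48,60); WM=52; [36,48) fires=1
i=13 t=69 v=1: → [60,72); WM=69; [48,60) fires=1
i=14 t=55 v=5: DROP (t<69-0); WM=69
i=15 t=51 v=1: DROP (t<69-0); WM=69
i=16 t=52 v=1: DROP (t<69-0); WM=69
i=17 t=42 v=9: DROP (t<69-0); WM=69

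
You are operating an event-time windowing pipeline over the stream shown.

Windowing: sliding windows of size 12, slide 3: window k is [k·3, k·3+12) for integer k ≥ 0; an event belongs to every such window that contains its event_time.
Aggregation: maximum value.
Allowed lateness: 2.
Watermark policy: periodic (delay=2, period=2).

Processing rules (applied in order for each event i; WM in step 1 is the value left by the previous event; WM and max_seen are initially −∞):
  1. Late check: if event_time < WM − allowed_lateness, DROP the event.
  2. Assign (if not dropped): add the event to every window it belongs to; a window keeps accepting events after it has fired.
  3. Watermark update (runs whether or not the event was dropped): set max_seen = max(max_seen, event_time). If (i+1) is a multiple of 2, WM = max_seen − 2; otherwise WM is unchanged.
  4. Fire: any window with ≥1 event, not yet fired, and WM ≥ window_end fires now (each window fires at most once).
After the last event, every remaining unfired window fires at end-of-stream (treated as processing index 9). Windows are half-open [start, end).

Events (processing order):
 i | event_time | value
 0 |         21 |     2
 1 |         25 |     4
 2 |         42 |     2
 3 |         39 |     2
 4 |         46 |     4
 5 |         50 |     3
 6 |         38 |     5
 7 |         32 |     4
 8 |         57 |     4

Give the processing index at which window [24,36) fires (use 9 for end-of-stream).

3

i=0 t=21 v=2: → [21,33),[18,30),[15,27),[12,24); WM=−∞
i=1 t=25 v=4: → [24,36),[21,33),[18,30),[15,27); WM=23
i=2 t=42 v=2: → [42,54),[39,51),[36,48),[33,45); WM=23
i=3 t=39 v=2: → [39,51),[36,48),[33,45),[30,42); WM=40; [12,24) fires=2 [15,27) fires=4 [18,30) fires=4 [21,33) fires=4 [24,36) fires=4
i=4 t=46 v=4: → [45,57),[42,54),[39,51),[36,48); WM=40
i=5 t=50 v=3: → [48,60),[45,57),[42,54),[39,51); WM=48; [30,42) fires=2 [33,45) fires=2 [36,48) fires=4
i=6 t=38 v=5: DROP (t<48-2); WM=48
i=7 t=32 v=4: DROP (t<48-2); WM=48
i=8 t=57 v=4: → [57,69),[54,66),[51,63),[48,60); WM=48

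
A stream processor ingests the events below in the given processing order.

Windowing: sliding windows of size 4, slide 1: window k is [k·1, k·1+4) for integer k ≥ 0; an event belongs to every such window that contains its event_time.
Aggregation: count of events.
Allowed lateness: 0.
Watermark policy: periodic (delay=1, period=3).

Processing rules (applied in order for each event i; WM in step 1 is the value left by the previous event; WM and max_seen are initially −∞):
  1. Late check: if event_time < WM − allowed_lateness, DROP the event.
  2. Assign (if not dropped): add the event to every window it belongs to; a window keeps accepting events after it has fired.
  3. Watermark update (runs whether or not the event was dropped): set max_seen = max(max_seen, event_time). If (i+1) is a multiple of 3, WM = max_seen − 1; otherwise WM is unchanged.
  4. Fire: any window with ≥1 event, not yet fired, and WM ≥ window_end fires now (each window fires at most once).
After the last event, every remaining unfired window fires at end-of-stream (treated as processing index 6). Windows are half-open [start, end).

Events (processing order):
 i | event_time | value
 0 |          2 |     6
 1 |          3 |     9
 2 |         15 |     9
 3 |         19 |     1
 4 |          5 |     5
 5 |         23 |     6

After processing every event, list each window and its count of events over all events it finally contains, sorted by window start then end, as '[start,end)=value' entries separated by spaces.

[0,4)=2 [1,5)=2 [2,6)=2 [3,7)=1 [12,16)=1 [13,17)=1 [14,18)=1 [15,19)=1 [16,20)=1 [17,21)=1 [18,22)=1 [19,23)=1 [20,24)=1 [21,25)=1 [22,26)=1 [23,27)=1

i=0 t=2 v=6: → [2,6),[1,5),[0,4); WM=−∞
i=1 t=3 v=9: → [3,7),[2,6),[1,5),[0,4); WM=−∞
i=2 t=15 v=9: → [15,19),[14,18),[13,17),[12,16); WM=14; [0,4) fires=2 [1,5) fires=2 [2,6) fires=2 [3,7) fires=1
i=3 t=19 v=1: → [19,23),[18,22),[17,21),[16,20); WM=14
i=4 t=5 v=5: DROP (t<14-0); WM=14
i=5 t=23 v=6: → [23,27),[22,26),[21,25),[20,24); WM=22; [12,16) fires=1 [13,17) fires=1 [14,18) fires=1 [15,19) fires=1 [16,20) fires=1 [17,21) fires=1 [18,22) fires=1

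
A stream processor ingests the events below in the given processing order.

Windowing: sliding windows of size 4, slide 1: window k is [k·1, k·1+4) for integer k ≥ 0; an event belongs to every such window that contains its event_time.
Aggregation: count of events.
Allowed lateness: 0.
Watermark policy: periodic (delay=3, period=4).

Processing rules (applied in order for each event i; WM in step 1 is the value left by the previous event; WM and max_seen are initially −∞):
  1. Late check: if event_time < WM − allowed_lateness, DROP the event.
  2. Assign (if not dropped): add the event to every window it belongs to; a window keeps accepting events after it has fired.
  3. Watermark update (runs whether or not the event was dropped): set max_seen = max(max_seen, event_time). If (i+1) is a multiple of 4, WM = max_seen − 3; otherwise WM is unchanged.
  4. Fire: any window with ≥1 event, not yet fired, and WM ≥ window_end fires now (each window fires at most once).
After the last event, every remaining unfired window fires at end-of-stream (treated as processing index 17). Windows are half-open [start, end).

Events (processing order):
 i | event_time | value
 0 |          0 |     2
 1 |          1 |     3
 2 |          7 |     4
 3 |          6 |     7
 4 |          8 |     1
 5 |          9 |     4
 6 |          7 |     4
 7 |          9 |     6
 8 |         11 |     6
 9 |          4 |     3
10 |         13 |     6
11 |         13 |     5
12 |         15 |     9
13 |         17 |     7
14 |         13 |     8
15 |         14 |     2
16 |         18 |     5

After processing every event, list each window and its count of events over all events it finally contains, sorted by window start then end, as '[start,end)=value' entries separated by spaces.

[0,4)=2 [1,5)=1 [3,7)=1 [4,8)=3 [5,9)=4 [6,10)=6 [7,11)=5 [8,12)=4 [9,13)=3 [10,14)=4 [11,15)=5 [12,16)=5 [13,17)=5 [14,18)=3 [15,19)=3 [16,20)=2 [17,21)=2 [18,22)=1

i=0 t=0 v=2: → [0,4); WM=−∞
i=1 t=1 v=3: → [1,5),[0,4); WM=−∞
i=2 t=7 v=4: → [7,11),[6,10),[5,9),[4,8); WM=−∞
i=3 t=6 v=7: → [6,10),[5,9),[4,8),[3,7); WM=4; [0,4) fires=2
i=4 t=8 v=1: → [8,12),[7,11),[6,10),[5,9); WM=4
i=5 t=9 v=4: → [9,13),[8,12),[7,11),[6,10); WM=4
i=6 t=7 v=4: → [7,11),[6,10),[5,9),[4,8); WM=4
i=7 t=9 v=6: → [9,13),[8,12),[7,11),[6,10); WM=6; [1,5) fires=1
i=8 t=11 v=6: → [11,15),[10,14),[9,13),[8,12); WM=6
i=9 t=4 v=3: DROP (t<6-0); WM=6
i=10 t=13 v=6: → [13,17),[12,16),[11,15),[10,14); WM=6
i=11 t=13 v=5: → [13,17),[12,16),[11,15),[10,14); WM=10; [3,7) fires=1 [4,8) fires=3 [5,9) fires=4 [6,10) fires=6
i=12 t=15 v=9: → [15,19),[14,18),[13,17),[12,16); WM=10
i=13 t=17 v=7: → [17,21),[16,20),[15,19),[14,18); WM=10
i=14 t=13 v=8: → [13,17),[12,16),[11,15),[10,14); WM=10
i=15 t=14 v=2: → [14,18),[13,17),[12,16),[11,15); WM=14; [7,11) fires=5 [8,12) fires=4 [9,13) fires=3 [10,14) fires=4
i=16 t=18 v=5: → [18,22),[17,21),[16,20),[15,19); WM=14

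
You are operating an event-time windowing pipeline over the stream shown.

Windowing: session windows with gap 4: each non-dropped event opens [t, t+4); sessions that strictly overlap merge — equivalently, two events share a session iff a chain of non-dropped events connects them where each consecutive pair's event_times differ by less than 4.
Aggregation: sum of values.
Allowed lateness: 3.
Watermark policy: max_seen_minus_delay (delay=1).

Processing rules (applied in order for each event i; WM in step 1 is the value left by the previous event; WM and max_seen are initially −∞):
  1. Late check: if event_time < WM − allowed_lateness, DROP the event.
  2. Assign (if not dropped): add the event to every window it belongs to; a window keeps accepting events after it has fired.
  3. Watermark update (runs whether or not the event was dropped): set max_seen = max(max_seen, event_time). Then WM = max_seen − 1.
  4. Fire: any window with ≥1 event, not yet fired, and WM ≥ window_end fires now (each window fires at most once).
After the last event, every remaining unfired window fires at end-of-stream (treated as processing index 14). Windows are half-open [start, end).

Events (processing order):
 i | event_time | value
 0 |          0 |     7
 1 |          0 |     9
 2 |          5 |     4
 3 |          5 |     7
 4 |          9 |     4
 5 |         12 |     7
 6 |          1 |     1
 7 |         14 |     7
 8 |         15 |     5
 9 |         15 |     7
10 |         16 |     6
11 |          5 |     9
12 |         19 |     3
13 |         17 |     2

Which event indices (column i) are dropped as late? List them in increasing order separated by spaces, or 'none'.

i=0 t=0 v=7: → [0,4); WM=-1
i=1 t=0 v=9: → [0,4); WM=-1
i=2 t=5 v=4: → [5,9); WM=4
i=3 t=5 v=7: → [5,9); WM=4
i=4 t=9 v=4: → [9,13); WM=8
i=5 t=12 v=7: → [9,16); WM=11
i=6 t=1 v=1: DROP (t<11-3); WM=11
i=7 t=14 v=7: → [9,18); WM=13
i=8 t=15 v=5: → [9,19); WM=14
i=9 t=15 v=7: → [9,19); WM=14
i=10 t=16 v=6: → [9,20); WM=15
i=11 t=5 v=9: DROP (t<15-3); WM=15
i=12 t=19 v=3: → [9,23); WM=18
i=13 t=17 v=2: → [9,23); WM=18

6 11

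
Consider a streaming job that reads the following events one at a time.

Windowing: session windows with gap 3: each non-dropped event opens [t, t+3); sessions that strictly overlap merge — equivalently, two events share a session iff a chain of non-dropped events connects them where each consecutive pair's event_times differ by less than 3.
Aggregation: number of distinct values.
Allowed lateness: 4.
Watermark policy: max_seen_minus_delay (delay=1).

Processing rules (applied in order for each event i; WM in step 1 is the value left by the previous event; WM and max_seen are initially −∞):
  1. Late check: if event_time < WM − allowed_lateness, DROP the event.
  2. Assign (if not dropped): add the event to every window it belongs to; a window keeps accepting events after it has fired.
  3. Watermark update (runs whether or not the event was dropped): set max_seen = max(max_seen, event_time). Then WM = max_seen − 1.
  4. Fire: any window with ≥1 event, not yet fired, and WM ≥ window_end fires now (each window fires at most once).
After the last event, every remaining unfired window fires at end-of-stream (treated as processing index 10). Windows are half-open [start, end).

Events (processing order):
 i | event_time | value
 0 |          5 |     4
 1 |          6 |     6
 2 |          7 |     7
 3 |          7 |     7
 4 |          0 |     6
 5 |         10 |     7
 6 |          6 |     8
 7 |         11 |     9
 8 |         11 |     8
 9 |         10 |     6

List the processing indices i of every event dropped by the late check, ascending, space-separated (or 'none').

i=0 t=5 v=4: → [5,8); WM=4
i=1 t=6 v=6: → [5,9); WM=5
i=2 t=7 v=7: → [5,10); WM=6
i=3 t=7 v=7: → [5,10); WM=6
i=4 t=0 v=6: DROP (t<6-4); WM=6
i=5 t=10 v=7: → [10,13); WM=9
i=6 t=6 v=8: → [5,10); WM=9
i=7 t=11 v=9: → [10,14); WM=10
i=8 t=11 v=8: → [10,14); WM=10
i=9 t=10 v=6: → [10,14); WM=10

4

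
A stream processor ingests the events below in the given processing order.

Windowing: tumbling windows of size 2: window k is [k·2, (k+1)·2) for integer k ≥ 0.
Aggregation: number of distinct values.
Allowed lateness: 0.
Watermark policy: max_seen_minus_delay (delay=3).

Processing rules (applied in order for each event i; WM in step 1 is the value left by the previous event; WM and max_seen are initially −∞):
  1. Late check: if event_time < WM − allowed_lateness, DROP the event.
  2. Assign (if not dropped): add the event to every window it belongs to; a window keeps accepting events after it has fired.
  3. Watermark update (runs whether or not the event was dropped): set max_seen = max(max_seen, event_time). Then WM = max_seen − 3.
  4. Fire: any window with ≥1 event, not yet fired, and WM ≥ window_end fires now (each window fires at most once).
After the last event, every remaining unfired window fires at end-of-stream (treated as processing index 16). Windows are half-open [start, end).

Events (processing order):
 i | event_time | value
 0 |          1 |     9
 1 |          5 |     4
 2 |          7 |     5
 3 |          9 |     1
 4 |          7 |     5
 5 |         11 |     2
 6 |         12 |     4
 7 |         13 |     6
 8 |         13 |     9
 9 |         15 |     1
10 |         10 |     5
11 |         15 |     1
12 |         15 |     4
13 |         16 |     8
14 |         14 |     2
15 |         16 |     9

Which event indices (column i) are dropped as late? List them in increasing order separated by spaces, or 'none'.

10

i=0 t=1 v=9: → [0,2); WM=-2
i=1 t=5 v=4: → [4,6); WM=2; [0,2) fires=1
i=2 t=7 v=5: → [6,8); WM=4
i=3 t=9 v=1: → [8,10); WM=6; [4,6) fires=1
i=4 t=7 v=5: → [6,8); WM=6
i=5 t=11 v=2: → [10,12); WM=8; [6,8) fires=1
i=6 t=12 v=4: → [12,14); WM=9
i=7 t=13 v=6: → [12,14); WM=10; [8,10) fires=1
i=8 t=13 v=9: → [12,14); WM=10
i=9 t=15 v=1: → [14,16); WM=12; [10,12) fires=1
i=10 t=10 v=5: DROP (t<12-0); WM=12
i=11 t=15 v=1: → [14,16); WM=12
i=12 t=15 v=4: → [14,16); WM=12
i=13 t=16 v=8: → [16,18); WM=13
i=14 t=14 v=2: → [14,16); WM=13
i=15 t=16 v=9: → [16,18); WM=13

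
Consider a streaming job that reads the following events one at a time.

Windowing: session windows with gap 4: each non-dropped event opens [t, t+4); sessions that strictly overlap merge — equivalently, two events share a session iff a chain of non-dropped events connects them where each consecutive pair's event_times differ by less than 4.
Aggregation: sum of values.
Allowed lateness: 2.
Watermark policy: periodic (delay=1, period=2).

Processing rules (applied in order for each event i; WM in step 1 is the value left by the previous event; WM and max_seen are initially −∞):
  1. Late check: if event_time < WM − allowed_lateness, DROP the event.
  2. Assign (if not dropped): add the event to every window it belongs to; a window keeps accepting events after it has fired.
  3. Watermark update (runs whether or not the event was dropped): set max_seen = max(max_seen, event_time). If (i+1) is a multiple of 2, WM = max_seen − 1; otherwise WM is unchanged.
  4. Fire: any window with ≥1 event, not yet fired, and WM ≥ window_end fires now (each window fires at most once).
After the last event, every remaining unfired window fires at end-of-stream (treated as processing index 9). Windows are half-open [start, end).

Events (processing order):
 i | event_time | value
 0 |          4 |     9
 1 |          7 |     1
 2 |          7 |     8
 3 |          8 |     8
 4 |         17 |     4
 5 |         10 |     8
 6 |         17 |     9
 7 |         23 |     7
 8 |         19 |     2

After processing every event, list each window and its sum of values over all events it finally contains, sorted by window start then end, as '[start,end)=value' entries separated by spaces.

i=0 t=4 v=9: → [4,8); WM=−∞
i=1 t=7 v=1: → [4,11); WM=6
i=2 t=7 v=8: → [4,11); WM=6
i=3 t=8 v=8: → [4,12); WM=7
i=4 t=17 v=4: → [17,21); WM=7
i=5 t=10 v=8: → [4,14); WM=16
i=6 t=17 v=9: → [17,21); WM=16
i=7 t=23 v=7: → [23,27); WM=22
i=8 t=19 v=2: DROP (t<22-2); WM=22

[4,14)=34 [17,21)=13 [23,27)=7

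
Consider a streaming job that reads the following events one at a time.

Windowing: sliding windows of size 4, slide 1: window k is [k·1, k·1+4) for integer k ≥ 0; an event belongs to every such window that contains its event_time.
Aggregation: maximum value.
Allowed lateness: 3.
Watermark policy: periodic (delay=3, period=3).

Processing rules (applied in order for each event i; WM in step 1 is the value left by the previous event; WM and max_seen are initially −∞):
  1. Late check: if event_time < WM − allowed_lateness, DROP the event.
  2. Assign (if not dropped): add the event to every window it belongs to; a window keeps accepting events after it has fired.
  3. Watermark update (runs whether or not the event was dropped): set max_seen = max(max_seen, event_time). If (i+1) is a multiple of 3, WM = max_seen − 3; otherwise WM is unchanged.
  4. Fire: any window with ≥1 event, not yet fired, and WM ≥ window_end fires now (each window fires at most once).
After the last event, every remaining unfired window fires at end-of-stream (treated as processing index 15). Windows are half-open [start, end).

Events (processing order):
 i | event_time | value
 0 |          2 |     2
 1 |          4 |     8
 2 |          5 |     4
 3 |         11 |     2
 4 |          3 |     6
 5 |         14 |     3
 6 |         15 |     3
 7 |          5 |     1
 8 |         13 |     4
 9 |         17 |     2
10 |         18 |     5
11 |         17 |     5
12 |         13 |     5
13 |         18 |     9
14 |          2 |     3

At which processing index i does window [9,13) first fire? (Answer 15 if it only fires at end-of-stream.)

i=0 t=2 v=2: → [2,6),[1,5),[0,4); WM=−∞
i=1 t=4 v=8: → [4,8),[3,7),[2,6),[1,5); WM=−∞
i=2 t=5 v=4: → [5,9),[4,8),[3,7),[2,6); WM=2
i=3 t=11 v=2: → [11,15),[10,14),[9,13),[8,12); WM=2
i=4 t=3 v=6: → [3,7),[2,6),[1,5),[0,4); WM=2
i=5 t=14 v=3: → [14,18),[13,17),[12,16),[11,15); WM=11; [0,4) fires=6 [1,5) fires=8 [2,6) fires=8 [3,7) fires=8 [4,8) fires=8 [5,9) fires=4
i=6 t=15 v=3: → [15,19),[14,18),[13,17),[12,16); WM=11
i=7 t=5 v=1: DROP (t<11-3); WM=11
i=8 t=13 v=4: → [13,17),[12,16),[11,15),[10,14); WM=12; [8,12) fires=2
i=9 t=17 v=2: → [17,21),[16,20),[15,19),[14,18); WM=12
i=10 t=18 v=5: → [18,22),[17,21),[16,20),[15,19); WM=12
i=11 t=17 v=5: → [17,21),[16,20),[15,19),[14,18); WM=15; [9,13) fires=2 [10,14) fires=4 [11,15) fires=4
i=12 t=13 v=5: → [13,17),[12,16),[11,15),[10,14); WM=15
i=13 t=18 v=9: → [18,22),[17,21),[16,20),[15,19); WM=15
i=14 t=2 v=3: DROP (t<15-3); WM=15

11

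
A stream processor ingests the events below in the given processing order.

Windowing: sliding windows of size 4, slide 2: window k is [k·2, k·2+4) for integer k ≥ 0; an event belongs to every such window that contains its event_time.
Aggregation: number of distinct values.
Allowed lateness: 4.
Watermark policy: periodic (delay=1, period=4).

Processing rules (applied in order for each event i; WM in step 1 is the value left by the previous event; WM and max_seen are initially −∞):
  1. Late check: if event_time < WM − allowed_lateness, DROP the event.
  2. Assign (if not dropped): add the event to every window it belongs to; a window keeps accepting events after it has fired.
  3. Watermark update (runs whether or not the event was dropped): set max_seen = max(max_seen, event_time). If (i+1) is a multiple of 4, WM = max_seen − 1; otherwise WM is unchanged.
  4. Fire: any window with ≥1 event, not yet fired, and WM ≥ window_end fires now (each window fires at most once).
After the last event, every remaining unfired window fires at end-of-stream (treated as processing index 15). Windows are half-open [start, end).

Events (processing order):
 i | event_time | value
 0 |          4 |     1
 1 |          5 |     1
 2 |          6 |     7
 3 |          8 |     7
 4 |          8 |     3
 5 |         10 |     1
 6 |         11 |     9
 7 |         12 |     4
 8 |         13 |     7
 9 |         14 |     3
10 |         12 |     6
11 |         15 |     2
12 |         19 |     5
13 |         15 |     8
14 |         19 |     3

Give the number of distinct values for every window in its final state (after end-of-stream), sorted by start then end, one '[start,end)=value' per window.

[2,6)=1 [4,8)=2 [6,10)=2 [8,12)=4 [10,14)=5 [12,16)=6 [14,18)=3 [16,20)=2 [18,22)=2

i=0 t=4 v=1: → [4,8),[2,6); WM=−∞
i=1 t=5 v=1: → [4,8),[2,6); WM=−∞
i=2 t=6 v=7: → [6,10),[4,8); WM=−∞
i=3 t=8 v=7: → [8,12),[6,10); WM=7; [2,6) fires=1
i=4 t=8 v=3: → [8,12),[6,10); WM=7
i=5 t=10 v=1: → [10,14),[8,12); WM=7
i=6 t=11 v=9: → [10,14),[8,12); WM=7
i=7 t=12 v=4: → [12,16),[10,14); WM=11; [4,8) fires=2 [6,10) fires=2
i=8 t=13 v=7: → [12,16),[10,14); WM=11
i=9 t=14 v=3: → [14,18),[12,16); WM=11
i=10 t=12 v=6: → [12,16),[10,14); WM=11
i=11 t=15 v=2: → [14,18),[12,16); WM=14; [8,12) fires=4 [10,14) fires=5
i=12 t=19 v=5: → [18,22),[16,20); WM=14
i=13 t=15 v=8: → [14,18),[12,16); WM=14
i=14 t=19 v=3: → [18,22),[16,20); WM=14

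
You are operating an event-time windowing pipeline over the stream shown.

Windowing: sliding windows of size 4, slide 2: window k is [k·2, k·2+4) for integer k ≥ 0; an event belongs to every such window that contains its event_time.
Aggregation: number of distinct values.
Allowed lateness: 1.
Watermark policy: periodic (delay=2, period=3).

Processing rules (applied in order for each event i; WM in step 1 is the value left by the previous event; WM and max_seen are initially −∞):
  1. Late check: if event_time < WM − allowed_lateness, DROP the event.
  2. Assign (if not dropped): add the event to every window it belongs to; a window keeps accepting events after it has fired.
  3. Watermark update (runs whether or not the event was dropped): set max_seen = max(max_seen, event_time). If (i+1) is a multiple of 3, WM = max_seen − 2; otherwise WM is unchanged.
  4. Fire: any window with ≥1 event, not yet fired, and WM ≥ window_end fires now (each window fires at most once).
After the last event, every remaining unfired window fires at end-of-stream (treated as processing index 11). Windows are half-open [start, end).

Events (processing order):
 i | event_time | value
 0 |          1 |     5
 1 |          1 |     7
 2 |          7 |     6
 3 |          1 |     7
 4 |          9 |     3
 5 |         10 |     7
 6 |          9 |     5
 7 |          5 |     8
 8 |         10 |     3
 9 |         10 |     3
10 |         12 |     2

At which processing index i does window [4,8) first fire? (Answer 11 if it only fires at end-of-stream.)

5

i=0 t=1 v=5: → [0,4); WM=−∞
i=1 t=1 v=7: → [0,4); WM=−∞
i=2 t=7 v=6: → [6,10),[4,8); WM=5; [0,4) fires=2
i=3 t=1 v=7: DROP (t<5-1); WM=5
i=4 t=9 v=3: → [8,12),[6,10); WM=5
i=5 t=10 v=7: → [10,14),[8,12); WM=8; [4,8) fires=1
i=6 t=9 v=5: → [8,12),[6,10); WM=8
i=7 t=5 v=8: DROP (t<8-1); WM=8
i=8 t=10 v=3: → [10,14),[8,12); WM=8
i=9 t=10 v=3: → [10,14),[8,12); WM=8
i=10 t=12 v=2: → [12,16),[10,14); WM=8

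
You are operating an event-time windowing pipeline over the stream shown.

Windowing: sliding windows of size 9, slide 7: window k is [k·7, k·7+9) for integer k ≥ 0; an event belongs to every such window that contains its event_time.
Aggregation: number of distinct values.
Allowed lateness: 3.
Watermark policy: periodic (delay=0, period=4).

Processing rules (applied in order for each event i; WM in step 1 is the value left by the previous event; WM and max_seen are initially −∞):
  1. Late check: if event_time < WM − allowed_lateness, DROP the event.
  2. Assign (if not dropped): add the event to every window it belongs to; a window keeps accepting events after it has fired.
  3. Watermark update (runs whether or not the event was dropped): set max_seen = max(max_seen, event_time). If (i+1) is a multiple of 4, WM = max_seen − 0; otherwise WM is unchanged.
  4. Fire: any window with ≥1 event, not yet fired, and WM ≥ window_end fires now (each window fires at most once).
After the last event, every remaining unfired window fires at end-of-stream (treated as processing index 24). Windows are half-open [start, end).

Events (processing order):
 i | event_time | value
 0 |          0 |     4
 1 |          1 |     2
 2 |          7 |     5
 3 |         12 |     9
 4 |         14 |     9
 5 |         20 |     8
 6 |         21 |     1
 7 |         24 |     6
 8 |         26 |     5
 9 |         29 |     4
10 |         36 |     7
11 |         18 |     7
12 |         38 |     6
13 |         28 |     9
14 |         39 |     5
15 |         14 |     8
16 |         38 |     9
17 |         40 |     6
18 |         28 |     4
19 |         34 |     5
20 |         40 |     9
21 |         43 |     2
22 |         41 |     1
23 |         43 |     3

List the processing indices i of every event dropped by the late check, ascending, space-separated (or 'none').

i=0 t=0 v=4: → [0,9); WM=−∞
i=1 t=1 v=2: → [0,9); WM=−∞
i=2 t=7 v=5: → [7,16),[0,9); WM=−∞
i=3 t=12 v=9: → [7,16); WM=12; [0,9) fires=3
i=4 t=14 v=9: → [14,23),[7,16); WM=12
i=5 t=20 v=8: → [14,23); WM=12
i=6 t=21 v=1: → [21,30),[14,23); WM=12
i=7 t=24 v=6: → [21,30); WM=24; [7,16) fires=2 [14,23) fires=3
i=8 t=26 v=5: → [21,30); WM=24
i=9 t=29 v=4: → [28,37),[21,30); WM=24
i=10 t=36 v=7: → [35,44),[28,37); WM=24
i=11 t=18 v=7: DROP (t<24-3); WM=36; [21,30) fires=4
i=12 t=38 v=6: → [35,44); WM=36
i=13 t=28 v=9: DROP (t<36-3); WM=36
i=14 t=39 v=5: → [35,44); WM=36
i=15 t=14 v=8: DROP (t<36-3); WM=39; [28,37) fires=2
i=16 t=38 v=9: → [35,44); WM=39
i=17 t=40 v=6: → [35,44); WM=39
i=18 t=28 v=4: DROP (t<39-3); WM=39
i=19 t=34 v=5: DROP (t<39-3); WM=40
i=20 t=40 v=9: → [35,44); WM=40
i=21 t=43 v=2: → [42,51),[35,44); WM=40
i=22 t=41 v=1: → [35,44); WM=40
i=23 t=43 v=3: → [42,51),[35,44); WM=43

11 13 15 18 19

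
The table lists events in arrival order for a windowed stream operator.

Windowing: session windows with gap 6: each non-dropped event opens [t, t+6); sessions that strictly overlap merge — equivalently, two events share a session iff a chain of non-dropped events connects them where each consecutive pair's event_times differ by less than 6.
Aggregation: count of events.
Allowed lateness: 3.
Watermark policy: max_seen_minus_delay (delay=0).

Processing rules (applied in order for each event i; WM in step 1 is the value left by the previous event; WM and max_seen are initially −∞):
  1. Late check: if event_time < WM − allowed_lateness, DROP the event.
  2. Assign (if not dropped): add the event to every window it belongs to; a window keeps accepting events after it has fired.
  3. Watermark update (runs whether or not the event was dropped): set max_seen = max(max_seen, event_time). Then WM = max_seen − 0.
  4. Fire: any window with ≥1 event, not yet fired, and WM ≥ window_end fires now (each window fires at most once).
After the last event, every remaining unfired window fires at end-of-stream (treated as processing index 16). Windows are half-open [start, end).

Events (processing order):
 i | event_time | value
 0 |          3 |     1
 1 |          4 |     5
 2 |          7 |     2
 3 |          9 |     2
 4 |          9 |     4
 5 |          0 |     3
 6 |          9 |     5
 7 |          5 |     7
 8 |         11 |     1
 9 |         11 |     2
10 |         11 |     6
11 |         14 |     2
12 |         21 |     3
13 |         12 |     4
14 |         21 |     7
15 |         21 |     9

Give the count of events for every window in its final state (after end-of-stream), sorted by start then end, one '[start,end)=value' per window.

i=0 t=3 v=1: → [3,9); WM=3
i=1 t=4 v=5: → [3,10); WM=4
i=2 t=7 v=2: → [3,13); WM=7
i=3 t=9 v=2: → [3,15); WM=9
i=4 t=9 v=4: → [3,15); WM=9
i=5 t=0 v=3: DROP (t<9-3); WM=9
i=6 t=9 v=5: → [3,15); WM=9
i=7 t=5 v=7: DROP (t<9-3); WM=9
i=8 t=11 v=1: → [3,17); WM=11
i=9 t=11 v=2: → [3,17); WM=11
i=10 t=11 v=6: → [3,17); WM=11
i=11 t=14 v=2: → [3,20); WM=14
i=12 t=21 v=3: → [21,27); WM=21
i=13 t=12 v=4: DROP (t<21-3); WM=21
i=14 t=21 v=7: → [21,27); WM=21
i=15 t=21 v=9: → [21,27); WM=21

[3,20)=10 [21,27)=3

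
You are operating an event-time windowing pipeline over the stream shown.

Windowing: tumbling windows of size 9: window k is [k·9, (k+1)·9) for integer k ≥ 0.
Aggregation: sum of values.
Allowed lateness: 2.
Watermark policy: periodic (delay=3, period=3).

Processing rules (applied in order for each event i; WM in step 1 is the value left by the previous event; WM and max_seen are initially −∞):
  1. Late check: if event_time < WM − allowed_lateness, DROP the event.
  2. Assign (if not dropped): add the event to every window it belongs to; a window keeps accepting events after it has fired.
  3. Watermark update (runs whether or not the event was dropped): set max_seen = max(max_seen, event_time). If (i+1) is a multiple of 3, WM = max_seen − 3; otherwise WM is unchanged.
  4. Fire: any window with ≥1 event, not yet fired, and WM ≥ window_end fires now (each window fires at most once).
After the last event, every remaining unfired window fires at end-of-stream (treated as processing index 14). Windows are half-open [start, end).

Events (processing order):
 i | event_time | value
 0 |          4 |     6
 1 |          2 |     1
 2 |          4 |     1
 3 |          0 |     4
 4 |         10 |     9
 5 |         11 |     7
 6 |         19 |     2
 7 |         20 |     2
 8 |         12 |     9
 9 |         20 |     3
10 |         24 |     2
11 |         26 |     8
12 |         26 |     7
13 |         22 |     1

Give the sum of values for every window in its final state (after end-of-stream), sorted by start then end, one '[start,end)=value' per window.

i=0 t=4 v=6: → [0,9); WM=−∞
i=1 t=2 v=1: → [0,9); WM=−∞
i=2 t=4 v=1: → [0,9); WM=1
i=3 t=0 v=4: → [0,9); WM=1
i=4 t=10 v=9: → [9,18); WM=1
i=5 t=11 v=7: → [9,18); WM=8
i=6 t=19 v=2: → [18,27); WM=8
i=7 t=20 v=2: → [18,27); WM=8
i=8 t=12 v=9: → [9,18); WM=17; [0,9) fires=12
i=9 t=20 v=3: → [18,27); WM=17
i=10 t=24 v=2: → [18,27); WM=17
i=11 t=26 v=8: → [18,27); WM=23; [9,18) fires=25
i=12 t=26 v=7: → [18,27); WM=23
i=13 t=22 v=1: → [18,27); WM=23

[0,9)=12 [9,18)=25 [18,27)=25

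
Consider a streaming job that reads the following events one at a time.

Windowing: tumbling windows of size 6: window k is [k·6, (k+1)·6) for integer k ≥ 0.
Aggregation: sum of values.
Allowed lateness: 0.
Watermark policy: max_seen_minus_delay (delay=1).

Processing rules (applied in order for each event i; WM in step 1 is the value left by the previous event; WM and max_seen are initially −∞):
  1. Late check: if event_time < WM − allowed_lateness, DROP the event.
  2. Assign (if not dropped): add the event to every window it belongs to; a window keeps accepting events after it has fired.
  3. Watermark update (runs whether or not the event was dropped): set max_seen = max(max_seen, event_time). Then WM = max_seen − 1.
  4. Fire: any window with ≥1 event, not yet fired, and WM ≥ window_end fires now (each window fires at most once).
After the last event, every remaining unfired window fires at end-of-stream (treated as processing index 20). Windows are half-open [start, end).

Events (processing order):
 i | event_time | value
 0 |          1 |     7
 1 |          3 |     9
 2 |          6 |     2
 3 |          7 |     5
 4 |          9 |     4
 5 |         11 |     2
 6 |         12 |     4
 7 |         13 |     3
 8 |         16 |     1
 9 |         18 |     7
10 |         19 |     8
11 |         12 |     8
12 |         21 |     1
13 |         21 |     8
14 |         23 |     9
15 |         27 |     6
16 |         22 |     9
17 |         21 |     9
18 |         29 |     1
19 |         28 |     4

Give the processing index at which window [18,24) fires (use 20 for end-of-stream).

i=0 t=1 v=7: → [0,6); WM=0
i=1 t=3 v=9: → [0,6); WM=2
i=2 t=6 v=2: → [6,12); WM=5
i=3 t=7 v=5: → [6,12); WM=6; [0,6) fires=16
i=4 t=9 v=4: → [6,12); WM=8
i=5 t=11 v=2: → [6,12); WM=10
i=6 t=12 v=4: → [12,18); WM=11
i=7 t=13 v=3: → [12,18); WM=12; [6,12) fires=13
i=8 t=16 v=1: → [12,18); WM=15
i=9 t=18 v=7: → [18,24); WM=17
i=10 t=19 v=8: → [18,24); WM=18; [12,18) fires=8
i=11 t=12 v=8: DROP (t<18-0); WM=18
i=12 t=21 v=1: → [18,24); WM=20
i=13 t=21 v=8: → [18,24); WM=20
i=14 t=23 v=9: → [18,24); WM=22
i=15 t=27 v=6: → [24,30); WM=26; [18,24) fires=33
i=16 t=22 v=9: DROP (t<26-0); WM=26
i=17 t=21 v=9: DROP (t<26-0); WM=26
i=18 t=29 v=1: → [24,30); WM=28
i=19 t=28 v=4: → [24,30); WM=28

15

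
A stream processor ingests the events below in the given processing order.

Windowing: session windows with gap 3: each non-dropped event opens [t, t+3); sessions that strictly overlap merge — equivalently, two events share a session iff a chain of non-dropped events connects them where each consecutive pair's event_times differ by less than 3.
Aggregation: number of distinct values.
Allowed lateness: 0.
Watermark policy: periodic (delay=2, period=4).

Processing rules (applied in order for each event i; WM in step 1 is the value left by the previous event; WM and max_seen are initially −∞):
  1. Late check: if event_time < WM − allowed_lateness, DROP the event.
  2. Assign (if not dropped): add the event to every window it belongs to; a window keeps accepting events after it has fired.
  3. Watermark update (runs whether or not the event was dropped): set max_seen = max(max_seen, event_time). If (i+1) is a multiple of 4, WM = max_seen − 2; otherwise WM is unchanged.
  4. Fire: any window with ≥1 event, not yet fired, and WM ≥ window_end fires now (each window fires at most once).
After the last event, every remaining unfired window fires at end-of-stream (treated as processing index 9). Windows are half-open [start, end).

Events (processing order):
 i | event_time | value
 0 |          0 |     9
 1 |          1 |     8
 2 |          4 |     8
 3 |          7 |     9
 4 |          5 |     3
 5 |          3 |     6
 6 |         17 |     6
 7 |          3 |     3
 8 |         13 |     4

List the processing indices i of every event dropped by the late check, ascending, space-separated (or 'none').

5 7 8

i=0 t=0 v=9: → [0,3); WM=−∞
i=1 t=1 v=8: → [0,4); WM=−∞
i=2 t=4 v=8: → [4,7); WM=−∞
i=3 t=7 v=9: → [7,10); WM=5
i=4 t=5 v=3: → [4,10); WM=5
i=5 t=3 v=6: DROP (t<5-0); WM=5
i=6 t=17 v=6: → [17,20); WM=5
i=7 t=3 v=3: DROP (t<5-0); WM=15
i=8 t=13 v=4: DROP (t<15-0); WM=15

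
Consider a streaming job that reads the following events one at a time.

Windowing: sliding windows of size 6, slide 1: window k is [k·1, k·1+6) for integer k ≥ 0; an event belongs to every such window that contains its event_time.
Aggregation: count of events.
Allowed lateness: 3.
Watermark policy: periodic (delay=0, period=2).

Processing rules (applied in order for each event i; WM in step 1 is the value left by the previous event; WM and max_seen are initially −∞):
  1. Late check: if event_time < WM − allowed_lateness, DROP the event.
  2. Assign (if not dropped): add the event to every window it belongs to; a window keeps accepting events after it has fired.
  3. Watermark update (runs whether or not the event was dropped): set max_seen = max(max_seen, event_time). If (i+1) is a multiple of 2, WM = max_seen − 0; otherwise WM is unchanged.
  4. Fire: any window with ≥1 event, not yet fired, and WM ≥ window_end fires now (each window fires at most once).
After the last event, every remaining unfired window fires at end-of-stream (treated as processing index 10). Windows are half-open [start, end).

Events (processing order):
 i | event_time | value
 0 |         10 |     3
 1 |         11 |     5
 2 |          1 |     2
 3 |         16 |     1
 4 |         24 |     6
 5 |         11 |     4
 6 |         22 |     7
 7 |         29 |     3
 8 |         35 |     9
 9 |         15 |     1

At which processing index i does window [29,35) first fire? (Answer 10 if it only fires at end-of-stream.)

i=0 t=10 v=3: → [10,16),[9,15),[8,14),[7,13),[6,12),[5,11); WM=−∞
i=1 t=11 v=5: → [11,17),[10,16),[9,15),[8,14),[7,13),[6,12); WM=11; [5,11) fires=1
i=2 t=1 v=2: DROP (t<11-3); WM=11
i=3 t=16 v=1: → [16,22),[15,21),[14,20),[13,19),[12,18),[11,17); WM=16; [6,12) fires=2 [7,13) fires=2 [8,14) fires=2 [9,15) fires=2 [10,16) fires=2
i=4 t=24 v=6: → [24,30),[23,29),[22,28),[21,27),[20,26),[19,25); WM=16
i=5 t=11 v=4: DROP (t<16-3); WM=24; [11,17) fires=2 [12,18) fires=1 [13,19) fires=1 [14,20) fires=1 [15,21) fires=1 [16,22) fires=1
i=6 t=22 v=7: → [22,28),[21,27),[20,26),[19,25),[18,24),[17,23); WM=24; [17,23) fires=1 [18,24) fires=1
i=7 t=29 v=3: → [29,35),[28,34),[27,33),[26,32),[25,31),[24,30); WM=29; [19,25) fires=2 [20,26) fires=2 [21,27) fires=2 [22,28) fires=2 [23,29) fires=1
i=8 t=35 v=9: → [35,41),[34,40),[33,39),[32,38),[31,37),[30,36); WM=29
i=9 t=15 v=1: DROP (t<29-3); WM=35; [24,30) fires=2 [25,31) fires=1 [26,32) fires=1 [27,33) fires=1 [28,34) fires=1 [29,35) fires=1

9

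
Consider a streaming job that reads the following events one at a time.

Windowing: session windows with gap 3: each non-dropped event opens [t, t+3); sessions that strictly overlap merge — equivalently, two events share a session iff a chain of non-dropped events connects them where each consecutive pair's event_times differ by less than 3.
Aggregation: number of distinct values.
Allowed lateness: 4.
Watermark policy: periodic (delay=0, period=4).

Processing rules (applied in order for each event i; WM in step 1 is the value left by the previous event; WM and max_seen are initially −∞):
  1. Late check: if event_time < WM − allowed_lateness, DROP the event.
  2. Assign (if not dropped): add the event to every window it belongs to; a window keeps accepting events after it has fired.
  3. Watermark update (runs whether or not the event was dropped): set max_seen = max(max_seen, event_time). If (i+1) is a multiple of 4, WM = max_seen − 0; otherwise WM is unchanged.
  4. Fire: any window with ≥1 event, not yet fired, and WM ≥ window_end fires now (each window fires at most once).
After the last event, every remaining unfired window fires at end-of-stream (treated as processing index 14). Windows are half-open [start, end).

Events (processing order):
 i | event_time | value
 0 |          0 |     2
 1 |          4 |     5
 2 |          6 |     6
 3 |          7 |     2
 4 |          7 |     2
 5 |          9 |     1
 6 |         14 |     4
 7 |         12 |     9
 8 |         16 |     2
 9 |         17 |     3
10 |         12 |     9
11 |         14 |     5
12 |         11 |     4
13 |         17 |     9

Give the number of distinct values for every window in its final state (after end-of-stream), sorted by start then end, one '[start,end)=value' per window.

i=0 t=0 v=2: → [0,3); WM=−∞
i=1 t=4 v=5: → [4,7); WM=−∞
i=2 t=6 v=6: → [4,9); WM=−∞
i=3 t=7 v=2: → [4,10); WM=7
i=4 t=7 v=2: → [4,10); WM=7
i=5 t=9 v=1: → [4,12); WM=7
i=6 t=14 v=4: → [14,17); WM=7
i=7 t=12 v=9: → [12,17); WM=14
i=8 t=16 v=2: → [12,19); WM=14
i=9 t=17 v=3: → [12,20); WM=14
i=10 t=12 v=9: → [12,20); WM=14
i=11 t=14 v=5: → [12,20); WM=17
i=12 t=11 v=4: DROP (t<17-4); WM=17
i=13 t=17 v=9: → [12,20); WM=17

[0,3)=1 [4,12)=4 [12,20)=5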